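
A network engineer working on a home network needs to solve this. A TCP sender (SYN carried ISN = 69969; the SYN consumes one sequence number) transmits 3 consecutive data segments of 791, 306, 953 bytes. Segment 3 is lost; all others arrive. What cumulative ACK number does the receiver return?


SYN uses sequence number 69969; first data byte = ISN + 1 = 69970.
Segment 1: SEQ = 69970, len = 791 B, covers [69970, 70760]
Segment 2: SEQ = 70761, len = 306 B, covers [70761, 71066]
Segment 3: SEQ = 71067, len = 953 B, covers [71067, 72019] [LOST]
In-order data received: bytes [69970, 71066] (segments 1..2).
Segment 3 missing -> gap begins at byte 71067.
Cumulative ACK = next expected in-order byte = 69970 + 791 + 306 = 71067

71067


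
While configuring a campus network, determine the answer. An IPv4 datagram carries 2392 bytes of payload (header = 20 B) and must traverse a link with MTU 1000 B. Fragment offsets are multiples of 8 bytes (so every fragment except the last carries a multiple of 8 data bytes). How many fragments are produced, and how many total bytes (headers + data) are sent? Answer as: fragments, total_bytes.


Max data per non-final fragment = floor((MTU - header)/8)*8 = floor((1000 - 20)/8)*8 = floor(980/8)*8 = 976 B
Final fragment needs no 8-byte alignment: it can carry up to MTU - header = 980 B
Non-final fragments needed = ceil((payload - 980) / 976) = ceil(1412/976) = ceil(1.4467) = 2
Number of fragments = 2 + 1 = 3
Fragment sizes (data): 2 * 976 B + 440 B (last, 440 <= 980 OK)
Total bytes sent = payload + n_frags * header = 2392 + 3*20 = 2392 + 60 = 2452 B

3, 2452


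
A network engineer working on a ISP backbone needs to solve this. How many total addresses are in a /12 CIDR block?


Given: CIDR prefix /12
Host bits = 32 - 12 = 20
Total addresses = 2^20 = 1048576

1048576


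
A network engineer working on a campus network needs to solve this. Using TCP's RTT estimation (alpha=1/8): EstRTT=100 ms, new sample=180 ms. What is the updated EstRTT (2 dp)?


Given: EstRTT = 100 ms, SampleRTT = 180 ms, alpha = 1/8
New EstRTT = (1 - alpha) * EstRTT + alpha * SampleRTT
(7/8) * 100 = 87.5
(1/8) * 180 = 22.5
New EstRTT = 87.5 + 22.5 = 110 ms -> 110.00 ms (2 dp)

110.00


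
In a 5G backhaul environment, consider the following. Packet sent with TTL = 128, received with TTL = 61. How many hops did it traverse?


Given: initial TTL = 128, received TTL = 61
Hops = initial TTL - received TTL
Hops = 128 - 61 = 67

67


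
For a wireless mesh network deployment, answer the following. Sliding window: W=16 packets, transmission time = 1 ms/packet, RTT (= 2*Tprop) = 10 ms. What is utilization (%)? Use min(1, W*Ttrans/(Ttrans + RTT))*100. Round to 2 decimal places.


Given: W = 16, Ttrans = 1 ms, RTT = 10 ms (= 2 * Tprop, Tprop = 5 ms)
Cycle time = Ttrans + RTT = 1 + 10 = 11 ms (first packet sent until its ACK returns)
W * Ttrans = 16 * 1 = 16 ms of sending per cycle
W * Ttrans / (Ttrans + RTT) = 16 / 11 = 1.454545
U = min(1, 1.454545) = 1.000000
U% = 100.00%

100.00


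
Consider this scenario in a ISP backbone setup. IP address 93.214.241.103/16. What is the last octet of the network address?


Given: IP = 93.214.241.103, prefix = /16
Subnet mask = 255.255.0.0
Last octet of IP: 103
Last octet of mask: 0
Network last octet = 103 AND 0 = 0

0


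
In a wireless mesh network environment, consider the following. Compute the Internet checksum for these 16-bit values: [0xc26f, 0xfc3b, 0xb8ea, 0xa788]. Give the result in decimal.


Given words: [0xc26f, 0xfc3b, 0xb8ea, 0xa788]
Step 1: Sum all words
Raw sum = 49775 + 64571 + 47338 + 42888 = 204572
Step 2: Fold carry: (7964 + 3) = 7967
One's complement = ~7967 & 0xFFFF = 57568

57568


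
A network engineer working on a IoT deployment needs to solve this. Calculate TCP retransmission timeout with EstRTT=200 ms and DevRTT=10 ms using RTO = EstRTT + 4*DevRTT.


Given: EstRTT = 200 ms, DevRTT = 10 ms
Timeout = EstRTT + 4 * DevRTT
4 * DevRTT = 4 * 10 = 40
Timeout = 200 + 40 = 240 ms

240


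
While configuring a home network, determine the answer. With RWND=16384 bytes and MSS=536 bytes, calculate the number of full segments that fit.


Given: RWND = 16384 bytes, MSS = 536 bytes
Full segments = floor(RWND / MSS)
Full segments = floor(16384 / 536)
Full segments = floor(30.5672) = 30

30


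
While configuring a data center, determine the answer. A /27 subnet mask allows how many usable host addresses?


Given: subnet mask /27
Host bits = 32 - 27 = 5
Total addresses = 2^5 = 32
Usable hosts = 32 - 2 (network + broadcast) = 30

30


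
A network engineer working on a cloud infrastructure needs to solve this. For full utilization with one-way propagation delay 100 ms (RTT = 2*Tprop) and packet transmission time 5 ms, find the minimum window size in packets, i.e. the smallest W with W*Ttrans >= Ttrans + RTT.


Given: Ttrans = 5 ms, RTT = 200 ms (= 2 * Tprop, Tprop = 100 ms)
Time until first ACK returns = Ttrans + RTT = 5 + 200 = 205 ms
Need W * Ttrans >= Ttrans + RTT  ->  W >= (Ttrans + RTT) / Ttrans
(Ttrans + RTT) / Ttrans = 205 / 5 = 41
W_min = ceil(41) = 41

41


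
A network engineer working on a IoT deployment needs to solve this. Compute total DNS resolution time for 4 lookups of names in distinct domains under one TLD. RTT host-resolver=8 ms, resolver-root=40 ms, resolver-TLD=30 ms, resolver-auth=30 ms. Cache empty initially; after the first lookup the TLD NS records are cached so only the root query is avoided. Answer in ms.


Lookup 1 (cold cache): local + root + TLD + auth = 8 + 40 + 30 + 30 = 108 ms
Lookups 2..4 (TLD NS cached -> skip root; new domain -> still ask TLD and auth): local + TLD + auth = 8 + 30 + 30 = 68 ms each
Remaining 3 lookups: 3 * 68 = 204 ms
Total = 108 + 204 = 312 ms

312


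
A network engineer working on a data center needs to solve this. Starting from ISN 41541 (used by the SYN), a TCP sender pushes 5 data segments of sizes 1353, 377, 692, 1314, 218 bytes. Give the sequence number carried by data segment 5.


The SYN occupies sequence number ISN = 41541, so the first data byte is ISN + 1 = 41542.
SEQ of data segment i = (ISN + 1) + sum of payload sizes of segments 1..i-1.
Segment 1: SEQ = 41542, payload = 1353 bytes
Segment 2: SEQ = 42895, payload = 377 bytes
Segment 3: SEQ = 43272, payload = 692 bytes
Segment 4: SEQ = 43964, payload = 1314 bytes
Segment 5: SEQ = 45278, payload = 218 bytes
SEQ of segment 5 = 41542 + 1353 + 377 + 692 + 1314 = 45278

45278


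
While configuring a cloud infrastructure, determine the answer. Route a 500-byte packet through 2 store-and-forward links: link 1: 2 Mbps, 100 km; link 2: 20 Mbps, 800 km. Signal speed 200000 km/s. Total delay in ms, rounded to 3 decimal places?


Packet = 500 bytes = 4000 bits. Store-and-forward: sum (t_trans + t_prop) per link.
Link 1: t_trans = 4000/(2*10^6) s = 2.0000 ms; t_prop = 100/200000 s = 0.5000 ms; subtotal = 2.5000 ms
Link 2: t_trans = 4000/(20*10^6) s = 0.2000 ms; t_prop = 800/200000 s = 4.0000 ms; subtotal = 4.2000 ms
End-to-end = 2.5000 + 4.2000 = 6.7000 ms -> 6.700 ms (3 dp)

6.700


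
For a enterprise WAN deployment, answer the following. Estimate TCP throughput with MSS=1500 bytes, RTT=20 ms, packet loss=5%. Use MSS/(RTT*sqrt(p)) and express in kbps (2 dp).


Given: MSS = 1500 bytes, RTT = 20 ms, loss = 5%
RTT in seconds = 20 / 1000 = 0.02
Loss rate = 5% = 0.05
sqrt(loss) = sqrt(0.05) = 0.223606797750
Throughput (bytes/s) = 1500 / (0.02 * 0.223606797750) = 335410.1966
Throughput (kbps) = 335410.1966 * 8 / 1000 = 2683.281573 -> 2683.28 kbps (2 dp)

2683.28


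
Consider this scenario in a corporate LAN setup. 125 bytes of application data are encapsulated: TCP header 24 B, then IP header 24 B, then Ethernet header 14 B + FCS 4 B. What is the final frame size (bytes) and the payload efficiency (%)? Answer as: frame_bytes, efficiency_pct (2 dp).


TCP segment = 125 + 24 = 149 B
IP packet = 149 + 24 = 173 B
Ethernet frame = 173 + 14 + 4 = 191 B
Efficiency = app / frame = 125 / 191 = 0.654450 = 65.4450% -> 65.45% (2 dp)

191, 65.45


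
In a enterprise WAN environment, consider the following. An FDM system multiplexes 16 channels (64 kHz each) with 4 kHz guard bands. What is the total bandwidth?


Given: 16 channels, 64 kHz each, guard = 4 kHz
Channel bandwidth = 16 * 64 = 1024 kHz
Guard bands = 15 gaps * 4 kHz = 60 kHz
Total = 1024 + 60 = 1084 kHz

1084


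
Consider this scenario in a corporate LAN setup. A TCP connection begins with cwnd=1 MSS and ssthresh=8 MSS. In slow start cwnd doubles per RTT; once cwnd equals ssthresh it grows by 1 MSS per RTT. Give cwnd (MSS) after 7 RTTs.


RTT 0: cwnd = 1 MSS (initial)
RTT 1: cwnd = 2 MSS (slow start, doubled)
RTT 2: cwnd = 4 MSS (slow start, doubled)
RTT 3: cwnd = 8 MSS (slow start, doubled)
RTT 4: cwnd = 9 MSS (congestion avoidance, +1)
RTT 5: cwnd = 10 MSS (congestion avoidance, +1)
RTT 6: cwnd = 11 MSS (congestion avoidance, +1)
RTT 7: cwnd = 12 MSS (congestion avoidance, +1)

12


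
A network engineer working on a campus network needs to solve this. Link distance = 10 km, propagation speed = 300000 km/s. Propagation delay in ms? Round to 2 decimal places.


Given: distance = 10 km, speed = 300000 km/s
Delay = distance / speed = 10 / 300000 seconds
Delay in ms = 10 * 1000 / 300000
Delay = 0.0333 ms
Rounded to 2 dp = 0.03 ms

0.03


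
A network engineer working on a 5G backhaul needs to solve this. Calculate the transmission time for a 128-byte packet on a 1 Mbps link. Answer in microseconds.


Given: packet = 128 bytes, bandwidth = 1 Mbps
Packet in bits = 128 * 8 = 1024 bits
Bandwidth = 1 * 10^6 = 1000000 bps
Time = 1024 / 1000000 seconds
Time in us = 1024 * 10^6 / 1000000 = 1024

1024


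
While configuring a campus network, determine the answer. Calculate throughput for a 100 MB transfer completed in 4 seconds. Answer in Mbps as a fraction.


Given: file = 100 MB, time = 4 s
File in Mb = 100 * 8 = 800 Mb
Throughput = 800 / 4 Mbps
Throughput = 200 Mbps

200


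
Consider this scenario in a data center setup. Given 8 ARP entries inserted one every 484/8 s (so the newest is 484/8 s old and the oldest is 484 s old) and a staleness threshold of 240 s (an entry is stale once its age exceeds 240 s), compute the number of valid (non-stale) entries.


Ages are k * 484/8 s for k = 1..8 (spacing = 60.5000 s).
Entry k is valid iff k * 484/8 <= 240 iff k <= 8 * 240 / 484 = 3.9669
n_valid = floor(3.9669) = 3
(n_stale = 8 - 3 = 5)

3


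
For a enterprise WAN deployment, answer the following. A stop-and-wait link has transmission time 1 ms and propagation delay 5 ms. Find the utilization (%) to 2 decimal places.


Given: Ttrans = 1 ms, Tprop = 5 ms
RTT = 2 * Tprop = 2 * 5 = 10 ms
U = Ttrans / (Ttrans + RTT)
U = 1 / (1 + 10)
U = 1 / 11 = 0.090909
U% = 9.09%

9.09


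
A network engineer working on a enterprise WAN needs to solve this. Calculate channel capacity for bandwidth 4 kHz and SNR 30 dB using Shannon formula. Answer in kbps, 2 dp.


Given: B = 4 kHz, SNR = 30 dB
SNR linear = 10^(30/10) = 1000
1 + SNR = 1001
log2(1001) = 9.9672262588
C = 4 * 1000 * 9.9672262588 = 39868.9050 bps
C = 39.868905 kbps -> 39.87 kbps (2 dp)

39.87


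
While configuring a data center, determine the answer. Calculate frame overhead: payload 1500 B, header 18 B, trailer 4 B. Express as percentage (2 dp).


Given: payload = 1500 B, header = 18 B, trailer = 4 B
Overhead bytes = header + trailer = 18 + 4 = 22
Total frame = payload + overhead = 1500 + 22 = 1522
Overhead % = 22 / 1522 * 100 = 1.4455% -> 1.45% (2 dp)

1.45


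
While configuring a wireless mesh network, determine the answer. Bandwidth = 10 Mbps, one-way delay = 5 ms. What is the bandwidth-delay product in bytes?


Given: bandwidth = 10 Mbps, delay = 5 ms
BDP in bits = 10 * 10^6 * 5 / 1000
BDP in bits = 50000
BDP in bytes = 50000 / 8 = 6250

6250


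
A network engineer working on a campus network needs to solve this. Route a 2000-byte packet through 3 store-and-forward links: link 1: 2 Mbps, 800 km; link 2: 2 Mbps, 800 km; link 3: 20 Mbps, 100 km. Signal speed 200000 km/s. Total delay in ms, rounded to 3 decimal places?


Packet = 2000 bytes = 16000 bits. Store-and-forward: sum (t_trans + t_prop) per link.
Link 1: t_trans = 16000/(2*10^6) s = 8.0000 ms; t_prop = 800/200000 s = 4.0000 ms; subtotal = 12.0000 ms
Link 2: t_trans = 16000/(2*10^6) s = 8.0000 ms; t_prop = 800/200000 s = 4.0000 ms; subtotal = 12.0000 ms
Link 3: t_trans = 16000/(20*10^6) s = 0.8000 ms; t_prop = 100/200000 s = 0.5000 ms; subtotal = 1.3000 ms
End-to-end = 12.0000 + 12.0000 + 1.3000 = 25.3000 ms -> 25.300 ms (3 dp)

25.300


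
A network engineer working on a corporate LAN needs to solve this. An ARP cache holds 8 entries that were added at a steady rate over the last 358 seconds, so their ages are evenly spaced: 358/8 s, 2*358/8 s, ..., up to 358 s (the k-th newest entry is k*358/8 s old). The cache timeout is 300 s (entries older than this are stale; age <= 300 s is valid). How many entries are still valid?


Ages are k * 358/8 s for k = 1..8 (spacing = 44.7500 s).
Entry k is valid iff k * 358/8 <= 300 iff k <= 8 * 300 / 358 = 6.7039
n_valid = floor(6.7039) = 6
(n_stale = 8 - 6 = 2)

6


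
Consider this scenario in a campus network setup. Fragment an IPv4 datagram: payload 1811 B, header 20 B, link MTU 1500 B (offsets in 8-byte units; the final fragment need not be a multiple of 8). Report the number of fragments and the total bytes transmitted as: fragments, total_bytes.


Max data per non-final fragment = floor((MTU - header)/8)*8 = floor((1500 - 20)/8)*8 = floor(1480/8)*8 = 1480 B
Final fragment needs no 8-byte alignment: it can carry up to MTU - header = 1480 B
Non-final fragments needed = ceil((payload - 1480) / 1480) = ceil(331/1480) = ceil(0.2236) = 1
Number of fragments = 1 + 1 = 2
Fragment sizes (data): 1 * 1480 B + 331 B (last, 331 <= 1480 OK)
Total bytes sent = payload + n_frags * header = 1811 + 2*20 = 1811 + 40 = 1851 B

2, 1851


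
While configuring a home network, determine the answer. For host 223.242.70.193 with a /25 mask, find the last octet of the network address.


Given: IP = 223.242.70.193, prefix = /25
Subnet mask = 255.255.255.128
Last octet of IP: 193
Last octet of mask: 128
Network last octet = 193 AND 128 = 128

128


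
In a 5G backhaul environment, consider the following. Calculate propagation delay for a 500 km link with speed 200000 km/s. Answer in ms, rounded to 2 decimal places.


Given: distance = 500 km, speed = 200000 km/s
Delay = distance / speed = 500 / 200000 seconds
Delay in ms = 500 * 1000 / 200000
Delay = 2.5000 ms
Rounded to 2 dp = 2.50 ms

2.50


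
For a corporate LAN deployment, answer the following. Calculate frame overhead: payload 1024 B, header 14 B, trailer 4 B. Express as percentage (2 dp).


Given: payload = 1024 B, header = 14 B, trailer = 4 B
Overhead bytes = header + trailer = 14 + 4 = 18
Total frame = payload + overhead = 1024 + 18 = 1042
Overhead % = 18 / 1042 * 100 = 1.7274% -> 1.73% (2 dp)

1.73


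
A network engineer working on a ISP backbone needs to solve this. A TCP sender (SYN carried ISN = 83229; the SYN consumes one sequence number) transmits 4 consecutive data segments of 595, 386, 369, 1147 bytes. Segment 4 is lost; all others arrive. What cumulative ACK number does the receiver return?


SYN uses sequence number 83229; first data byte = ISN + 1 = 83230.
Segment 1: SEQ = 83230, len = 595 B, covers [83230, 83824]
Segment 2: SEQ = 83825, len = 386 B, covers [83825, 84210]
Segment 3: SEQ = 84211, len = 369 B, covers [84211, 84579]
Segment 4: SEQ = 84580, len = 1147 B, covers [84580, 85726] [LOST]
In-order data received: bytes [83230, 84579] (segments 1..3).
Segment 4 missing -> gap begins at byte 84580.
Cumulative ACK = next expected in-order byte = 83230 + 595 + 386 + 369 = 84580

84580


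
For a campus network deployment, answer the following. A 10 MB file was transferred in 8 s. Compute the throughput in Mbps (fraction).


Given: file = 10 MB, time = 8 s
File in Mb = 10 * 8 = 80 Mb
Throughput = 80 / 8 Mbps
Throughput = 10 Mbps

10


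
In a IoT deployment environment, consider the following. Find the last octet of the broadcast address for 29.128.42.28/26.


Given: IP = 29.128.42.28, prefix = /26
Host bits = 32 - 26 = 6
Network last octet = 28 AND mask = 0
Host part size = 2^6 - 1 = 63
Broadcast last octet = 0 OR 63 = 63

63


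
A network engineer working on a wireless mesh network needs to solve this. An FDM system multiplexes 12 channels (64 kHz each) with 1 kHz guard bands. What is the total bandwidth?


Given: 12 channels, 64 kHz each, guard = 1 kHz
Channel bandwidth = 12 * 64 = 768 kHz
Guard bands = 11 gaps * 1 kHz = 11 kHz
Total = 768 + 11 = 779 kHz

779


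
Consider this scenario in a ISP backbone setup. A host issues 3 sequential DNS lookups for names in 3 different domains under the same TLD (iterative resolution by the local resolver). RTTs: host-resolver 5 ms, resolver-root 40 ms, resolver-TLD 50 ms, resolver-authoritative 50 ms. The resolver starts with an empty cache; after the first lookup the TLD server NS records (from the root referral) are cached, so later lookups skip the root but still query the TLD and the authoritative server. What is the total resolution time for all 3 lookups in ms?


Lookup 1 (cold cache): local + root + TLD + auth = 5 + 40 + 50 + 50 = 145 ms
Lookups 2..3 (TLD NS cached -> skip root; new domain -> still ask TLD and auth): local + TLD + auth = 5 + 50 + 50 = 105 ms each
Remaining 2 lookups: 2 * 105 = 210 ms
Total = 145 + 210 = 355 ms

355


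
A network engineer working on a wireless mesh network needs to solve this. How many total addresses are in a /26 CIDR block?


Given: CIDR prefix /26
Host bits = 32 - 26 = 6
Total addresses = 2^6 = 64

64


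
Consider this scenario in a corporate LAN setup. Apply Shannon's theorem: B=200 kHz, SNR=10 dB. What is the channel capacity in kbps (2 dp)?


Given: B = 200 kHz, SNR = 10 dB
SNR linear = 10^(10/10) = 10
1 + SNR = 11
log2(11) = 3.4594316186
C = 200 * 1000 * 3.4594316186 = 691886.3237 bps
C = 691.886324 kbps -> 691.89 kbps (2 dp)

691.89


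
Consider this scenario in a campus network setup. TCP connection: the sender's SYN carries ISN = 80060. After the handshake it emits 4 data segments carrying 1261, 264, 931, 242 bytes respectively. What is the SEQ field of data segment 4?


The SYN occupies sequence number ISN = 80060, so the first data byte is ISN + 1 = 80061.
SEQ of data segment i = (ISN + 1) + sum of payload sizes of segments 1..i-1.
Segment 1: SEQ = 80061, payload = 1261 bytes
Segment 2: SEQ = 81322, payload = 264 bytes
Segment 3: SEQ = 81586, payload = 931 bytes
Segment 4: SEQ = 82517, payload = 242 bytes
SEQ of segment 4 = 80061 + 1261 + 264 + 931 = 82517

82517


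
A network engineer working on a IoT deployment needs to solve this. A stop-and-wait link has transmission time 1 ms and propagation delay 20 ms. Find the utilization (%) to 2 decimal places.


Given: Ttrans = 1 ms, Tprop = 20 ms
RTT = 2 * Tprop = 2 * 20 = 40 ms
U = Ttrans / (Ttrans + RTT)
U = 1 / (1 + 40)
U = 1 / 41 = 0.02439
U% = 2.44%

2.44


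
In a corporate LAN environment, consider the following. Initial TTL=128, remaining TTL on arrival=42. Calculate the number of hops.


Given: initial TTL = 128, received TTL = 42
Hops = initial TTL - received TTL
Hops = 128 - 42 = 86

86


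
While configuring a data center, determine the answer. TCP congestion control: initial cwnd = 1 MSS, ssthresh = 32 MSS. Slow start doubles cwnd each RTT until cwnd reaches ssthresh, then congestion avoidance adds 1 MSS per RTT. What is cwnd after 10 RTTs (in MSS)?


RTT 0: cwnd = 1 MSS (initial)
RTT 1: cwnd = 2 MSS (slow start, doubled)
RTT 2: cwnd = 4 MSS (slow start, doubled)
RTT 3: cwnd = 8 MSS (slow start, doubled)
RTT 4: cwnd = 16 MSS (slow start, doubled)
RTT 5: cwnd = 32 MSS (slow start, doubled)
RTT 6: cwnd = 33 MSS (congestion avoidance, +1)
RTT 7: cwnd = 34 MSS (congestion avoidance, +1)
RTT 8: cwnd = 35 MSS (congestion avoidance, +1)
RTT 9: cwnd = 36 MSS (congestion avoidance, +1)
RTT 10: cwnd = 37 MSS (congestion avoidance, +1)

37


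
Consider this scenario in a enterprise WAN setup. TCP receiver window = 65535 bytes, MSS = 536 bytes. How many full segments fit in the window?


Given: RWND = 65535 bytes, MSS = 536 bytes
Full segments = floor(RWND / MSS)
Full segments = floor(65535 / 536)
Full segments = floor(122.2668) = 122

122


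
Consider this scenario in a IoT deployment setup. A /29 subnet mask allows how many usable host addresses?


Given: subnet mask /29
Host bits = 32 - 29 = 3
Total addresses = 2^3 = 8
Usable hosts = 8 - 2 (network + broadcast) = 6

6


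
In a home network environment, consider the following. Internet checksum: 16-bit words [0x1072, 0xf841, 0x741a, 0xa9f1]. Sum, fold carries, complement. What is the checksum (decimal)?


Given words: [0x1072, 0xf841, 0x741a, 0xa9f1]
Step 1: Sum all words
Raw sum = 4210 + 63553 + 29722 + 43505 = 140990
Step 2: Fold carry: (9918 + 2) = 9920
One's complement = ~9920 & 0xFFFF = 55615

55615


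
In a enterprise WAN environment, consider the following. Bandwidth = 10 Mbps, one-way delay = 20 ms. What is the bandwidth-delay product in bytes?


Given: bandwidth = 10 Mbps, delay = 20 ms
BDP in bits = 10 * 10^6 * 20 / 1000
BDP in bits = 200000
BDP in bytes = 200000 / 8 = 25000

25000


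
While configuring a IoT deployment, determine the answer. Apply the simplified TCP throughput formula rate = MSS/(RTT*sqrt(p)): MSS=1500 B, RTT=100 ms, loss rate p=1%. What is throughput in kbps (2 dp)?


Given: MSS = 1500 bytes, RTT = 100 ms, loss = 1%
RTT in seconds = 100 / 1000 = 0.1
Loss rate = 1% = 0.01
sqrt(loss) = sqrt(0.01) = 0.1
Throughput (bytes/s) = 1500 / (0.1 * 0.1) = 150000.0000
Throughput (kbps) = 150000.0000 * 8 / 1000 = 1200.000000 -> 1200.00 kbps (2 dp)

1200.00


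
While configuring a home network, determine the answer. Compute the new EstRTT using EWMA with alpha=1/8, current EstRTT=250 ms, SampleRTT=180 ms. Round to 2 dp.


Given: EstRTT = 250 ms, SampleRTT = 180 ms, alpha = 1/8
New EstRTT = (1 - alpha) * EstRTT + alpha * SampleRTT
(7/8) * 250 = 218.75
(1/8) * 180 = 22.5
New EstRTT = 218.75 + 22.5 = 241.25 ms -> 241.25 ms (2 dp)

241.25


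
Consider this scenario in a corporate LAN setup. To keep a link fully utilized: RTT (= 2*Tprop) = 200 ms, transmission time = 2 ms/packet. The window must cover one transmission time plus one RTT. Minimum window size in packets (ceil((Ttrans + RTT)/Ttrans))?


Given: Ttrans = 2 ms, RTT = 200 ms (= 2 * Tprop, Tprop = 100 ms)
Time until first ACK returns = Ttrans + RTT = 2 + 200 = 202 ms
Need W * Ttrans >= Ttrans + RTT  ->  W >= (Ttrans + RTT) / Ttrans
(Ttrans + RTT) / Ttrans = 202 / 2 = 101
W_min = ceil(101) = 101

101


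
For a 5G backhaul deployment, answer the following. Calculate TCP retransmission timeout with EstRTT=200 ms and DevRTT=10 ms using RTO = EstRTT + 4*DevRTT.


Given: EstRTT = 200 ms, DevRTT = 10 ms
Timeout = EstRTT + 4 * DevRTT
4 * DevRTT = 4 * 10 = 40
Timeout = 200 + 40 = 240 ms

240


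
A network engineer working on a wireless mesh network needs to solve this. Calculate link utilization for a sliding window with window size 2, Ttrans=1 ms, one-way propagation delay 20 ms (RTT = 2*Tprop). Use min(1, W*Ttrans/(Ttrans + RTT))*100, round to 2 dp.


Given: W = 2, Ttrans = 1 ms, RTT = 40 ms (= 2 * Tprop, Tprop = 20 ms)
Cycle time = Ttrans + RTT = 1 + 40 = 41 ms (first packet sent until its ACK returns)
W * Ttrans = 2 * 1 = 2 ms of sending per cycle
W * Ttrans / (Ttrans + RTT) = 2 / 41 = 0.048780
U = min(1, 0.048780) = 0.048780
U% = 4.88%

4.88


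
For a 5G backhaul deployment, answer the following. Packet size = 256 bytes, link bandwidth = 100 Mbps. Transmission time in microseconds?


Given: packet = 256 bytes, bandwidth = 100 Mbps
Packet in bits = 256 * 8 = 2048 bits
Bandwidth = 100 * 10^6 = 100000000 bps
Time = 2048 / 100000000 seconds
Time in us = 2048 * 10^6 / 100000000 = 20.48

20.48


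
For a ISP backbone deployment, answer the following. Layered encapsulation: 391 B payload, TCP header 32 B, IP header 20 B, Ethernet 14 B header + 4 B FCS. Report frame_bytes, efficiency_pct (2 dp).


TCP segment = 391 + 32 = 423 B
IP packet = 423 + 20 = 443 B
Ethernet frame = 443 + 14 + 4 = 461 B
Efficiency = app / frame = 391 / 461 = 0.848156 = 84.8156% -> 84.82% (2 dp)

461, 84.82


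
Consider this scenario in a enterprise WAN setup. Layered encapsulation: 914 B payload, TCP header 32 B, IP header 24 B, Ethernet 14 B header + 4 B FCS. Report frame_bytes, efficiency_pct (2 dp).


TCP segment = 914 + 32 = 946 B
IP packet = 946 + 24 = 970 B
Ethernet frame = 970 + 14 + 4 = 988 B
Efficiency = app / frame = 914 / 988 = 0.925101 = 92.5101% -> 92.51% (2 dp)

988, 92.51


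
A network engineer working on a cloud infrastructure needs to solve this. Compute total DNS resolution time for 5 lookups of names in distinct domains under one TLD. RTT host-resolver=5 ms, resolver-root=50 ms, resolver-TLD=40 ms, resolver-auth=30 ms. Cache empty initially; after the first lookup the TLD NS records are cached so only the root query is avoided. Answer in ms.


Lookup 1 (cold cache): local + root + TLD + auth = 5 + 50 + 40 + 30 = 125 ms
Lookups 2..5 (TLD NS cached -> skip root; new domain -> still ask TLD and auth): local + TLD + auth = 5 + 40 + 30 = 75 ms each
Remaining 4 lookups: 4 * 75 = 300 ms
Total = 125 + 300 = 425 ms

425


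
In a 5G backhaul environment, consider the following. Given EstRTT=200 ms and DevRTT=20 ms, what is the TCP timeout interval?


Given: EstRTT = 200 ms, DevRTT = 20 ms
Timeout = EstRTT + 4 * DevRTT
4 * DevRTT = 4 * 20 = 80
Timeout = 200 + 80 = 280 ms

280


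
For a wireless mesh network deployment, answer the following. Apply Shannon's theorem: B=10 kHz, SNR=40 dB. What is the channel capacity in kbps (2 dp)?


Given: B = 10 kHz, SNR = 40 dB
SNR linear = 10^(40/10) = 10000
1 + SNR = 10001
log2(10001) = 13.2878566418
C = 10 * 1000 * 13.2878566418 = 132878.5664 bps
C = 132.878566 kbps -> 132.88 kbps (2 dp)

132.88


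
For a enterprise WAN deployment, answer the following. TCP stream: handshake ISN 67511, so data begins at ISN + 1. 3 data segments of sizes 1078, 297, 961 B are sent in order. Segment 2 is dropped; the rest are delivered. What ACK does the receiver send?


SYN uses sequence number 67511; first data byte = ISN + 1 = 67512.
Segment 1: SEQ = 67512, len = 1078 B, covers [67512, 68589]
Segment 2: SEQ = 68590, len = 297 B, covers [68590, 68886] [LOST]
Segment 3: SEQ = 68887, len = 961 B, covers [68887, 69847]
In-order data received: bytes [67512, 68589] (segments 1..1).
Segment 2 missing -> gap begins at byte 68590; later segments buffered out of order.
Cumulative ACK = next expected in-order byte = 67512 + 1078 = 68590

68590


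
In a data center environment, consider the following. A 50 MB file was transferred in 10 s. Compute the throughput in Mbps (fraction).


Given: file = 50 MB, time = 10 s
File in Mb = 50 * 8 = 400 Mb
Throughput = 400 / 10 Mbps
Throughput = 40 Mbps

40


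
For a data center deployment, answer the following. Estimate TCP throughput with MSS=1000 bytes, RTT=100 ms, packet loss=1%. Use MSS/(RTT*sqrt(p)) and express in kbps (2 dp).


Given: MSS = 1000 bytes, RTT = 100 ms, loss = 1%
RTT in seconds = 100 / 1000 = 0.1
Loss rate = 1% = 0.01
sqrt(loss) = sqrt(0.01) = 0.1
Throughput (bytes/s) = 1000 / (0.1 * 0.1) = 100000.0000
Throughput (kbps) = 100000.0000 * 8 / 1000 = 800.000000 -> 800.00 kbps (2 dp)

800.00


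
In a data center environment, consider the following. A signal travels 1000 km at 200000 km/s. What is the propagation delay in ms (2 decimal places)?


Given: distance = 1000 km, speed = 200000 km/s
Delay = distance / speed = 1000 / 200000 seconds
Delay in ms = 1000 * 1000 / 200000
Delay = 5.0000 ms
Rounded to 2 dp = 5.00 ms

5.00


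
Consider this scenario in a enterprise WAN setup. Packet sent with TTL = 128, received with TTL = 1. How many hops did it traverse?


Given: initial TTL = 128, received TTL = 1
Hops = initial TTL - received TTL
Hops = 128 - 1 = 127

127


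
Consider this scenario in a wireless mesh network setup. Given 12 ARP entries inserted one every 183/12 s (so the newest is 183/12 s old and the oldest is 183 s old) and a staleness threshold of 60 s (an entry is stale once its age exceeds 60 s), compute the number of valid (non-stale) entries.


Ages are k * 183/12 s for k = 1..12 (spacing = 15.2500 s).
Entry k is valid iff k * 183/12 <= 60 iff k <= 12 * 60 / 183 = 3.9344
n_valid = floor(3.9344) = 3
(n_stale = 12 - 3 = 9)

3


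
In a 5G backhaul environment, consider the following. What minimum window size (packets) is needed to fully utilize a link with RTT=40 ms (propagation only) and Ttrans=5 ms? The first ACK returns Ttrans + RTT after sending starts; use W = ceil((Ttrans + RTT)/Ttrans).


Given: Ttrans = 5 ms, RTT = 40 ms (= 2 * Tprop, Tprop = 20 ms)
Time until first ACK returns = Ttrans + RTT = 5 + 40 = 45 ms
Need W * Ttrans >= Ttrans + RTT  ->  W >= (Ttrans + RTT) / Ttrans
(Ttrans + RTT) / Ttrans = 45 / 5 = 9
W_min = ceil(9) = 9

9


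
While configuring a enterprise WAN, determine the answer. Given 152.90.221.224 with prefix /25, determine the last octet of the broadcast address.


Given: IP = 152.90.221.224, prefix = /25
Host bits = 32 - 25 = 7
Network last octet = 224 AND mask = 128
Host part size = 2^7 - 1 = 127
Broadcast last octet = 128 OR 127 = 255

255


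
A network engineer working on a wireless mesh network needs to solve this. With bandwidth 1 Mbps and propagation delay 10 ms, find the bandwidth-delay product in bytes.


Given: bandwidth = 1 Mbps, delay = 10 ms
BDP in bits = 1 * 10^6 * 10 / 1000
BDP in bits = 10000
BDP in bytes = 10000 / 8 = 1250

1250


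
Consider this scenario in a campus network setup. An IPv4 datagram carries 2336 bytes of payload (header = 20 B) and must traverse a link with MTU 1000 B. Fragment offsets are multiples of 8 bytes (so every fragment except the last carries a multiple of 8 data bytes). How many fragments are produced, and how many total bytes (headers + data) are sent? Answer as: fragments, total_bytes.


Max data per non-final fragment = floor((MTU - header)/8)*8 = floor((1000 - 20)/8)*8 = floor(980/8)*8 = 976 B
Final fragment needs no 8-byte alignment: it can carry up to MTU - header = 980 B
Non-final fragments needed = ceil((payload - 980) / 976) = ceil(1356/976) = ceil(1.3893) = 2
Number of fragments = 2 + 1 = 3
Fragment sizes (data): 2 * 976 B + 384 B (last, 384 <= 980 OK)
Total bytes sent = payload + n_frags * header = 2336 + 3*20 = 2336 + 60 = 2396 B

3, 2396


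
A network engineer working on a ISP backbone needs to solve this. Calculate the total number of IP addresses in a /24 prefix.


Given: CIDR prefix /24
Host bits = 32 - 24 = 8
Total addresses = 2^8 = 256

256


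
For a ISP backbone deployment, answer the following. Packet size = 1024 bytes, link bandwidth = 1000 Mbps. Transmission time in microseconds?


Given: packet = 1024 bytes, bandwidth = 1000 Mbps
Packet in bits = 1024 * 8 = 8192 bits
Bandwidth = 1000 * 10^6 = 1000000000 bps
Time = 8192 / 1000000000 seconds
Time in us = 8192 * 10^6 / 1000000000 = 8.192

8.192


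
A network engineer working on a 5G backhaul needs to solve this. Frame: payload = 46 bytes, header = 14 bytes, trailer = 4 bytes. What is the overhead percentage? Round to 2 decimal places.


Given: payload = 46 B, header = 14 B, trailer = 4 B
Overhead bytes = header + trailer = 14 + 4 = 18
Total frame = payload + overhead = 46 + 18 = 64
Overhead % = 18 / 64 * 100 = 28.1250% -> 28.13% (2 dp)

28.13


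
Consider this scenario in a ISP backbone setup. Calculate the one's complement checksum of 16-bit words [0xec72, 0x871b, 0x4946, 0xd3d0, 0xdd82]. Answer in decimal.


Given words: [0xec72, 0x871b, 0x4946, 0xd3d0, 0xdd82]
Step 1: Sum all words
Raw sum = 60530 + 34587 + 18758 + 54224 + 56706 = 224805
Step 2: Fold carry: (28197 + 3) = 28200
One's complement = ~28200 & 0xFFFF = 37335

37335


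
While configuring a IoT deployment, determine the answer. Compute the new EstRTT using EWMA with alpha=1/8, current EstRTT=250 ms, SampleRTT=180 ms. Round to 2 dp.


Given: EstRTT = 250 ms, SampleRTT = 180 ms, alpha = 1/8
New EstRTT = (1 - alpha) * EstRTT + alpha * SampleRTT
(7/8) * 250 = 218.75
(1/8) * 180 = 22.5
New EstRTT = 218.75 + 22.5 = 241.25 ms -> 241.25 ms (2 dp)

241.25


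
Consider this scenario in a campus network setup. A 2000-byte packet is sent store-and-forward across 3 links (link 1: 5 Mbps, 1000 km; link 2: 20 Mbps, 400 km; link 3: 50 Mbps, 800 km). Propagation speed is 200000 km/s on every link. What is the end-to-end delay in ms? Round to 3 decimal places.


Packet = 2000 bytes = 16000 bits. Store-and-forward: sum (t_trans + t_prop) per link.
Link 1: t_trans = 16000/(5*10^6) s = 3.2000 ms; t_prop = 1000/200000 s = 5.0000 ms; subtotal = 8.2000 ms
Link 2: t_trans = 16000/(20*10^6) s = 0.8000 ms; t_prop = 400/200000 s = 2.0000 ms; subtotal = 2.8000 ms
Link 3: t_trans = 16000/(50*10^6) s = 0.3200 ms; t_prop = 800/200000 s = 4.0000 ms; subtotal = 4.3200 ms
End-to-end = 8.2000 + 2.8000 + 4.3200 = 15.3200 ms -> 15.320 ms (3 dp)

15.320


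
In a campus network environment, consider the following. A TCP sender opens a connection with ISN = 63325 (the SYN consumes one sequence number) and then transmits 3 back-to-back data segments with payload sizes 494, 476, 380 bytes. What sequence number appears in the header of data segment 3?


The SYN occupies sequence number ISN = 63325, so the first data byte is ISN + 1 = 63326.
SEQ of data segment i = (ISN + 1) + sum of payload sizes of segments 1..i-1.
Segment 1: SEQ = 63326, payload = 494 bytes
Segment 2: SEQ = 63820, payload = 476 bytes
Segment 3: SEQ = 64296, payload = 380 bytes
SEQ of segment 3 = 63326 + 494 + 476 = 64296

64296


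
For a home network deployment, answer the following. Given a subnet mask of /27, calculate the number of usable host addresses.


Given: subnet mask /27
Host bits = 32 - 27 = 5
Total addresses = 2^5 = 32
Usable hosts = 32 - 2 (network + broadcast) = 30

30


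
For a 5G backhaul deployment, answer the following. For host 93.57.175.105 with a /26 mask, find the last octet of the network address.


Given: IP = 93.57.175.105, prefix = /26
Subnet mask = 255.255.255.192
Last octet of IP: 105
Last octet of mask: 192
Network last octet = 105 AND 192 = 64

64


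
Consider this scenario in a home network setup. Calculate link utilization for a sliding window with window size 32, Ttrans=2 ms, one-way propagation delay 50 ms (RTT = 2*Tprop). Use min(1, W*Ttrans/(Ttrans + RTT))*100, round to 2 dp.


Given: W = 32, Ttrans = 2 ms, RTT = 100 ms (= 2 * Tprop, Tprop = 50 ms)
Cycle time = Ttrans + RTT = 2 + 100 = 102 ms (first packet sent until its ACK returns)
W * Ttrans = 32 * 2 = 64 ms of sending per cycle
W * Ttrans / (Ttrans + RTT) = 64 / 102 = 0.627451
U = min(1, 0.627451) = 0.627451
U% = 62.75%

62.75


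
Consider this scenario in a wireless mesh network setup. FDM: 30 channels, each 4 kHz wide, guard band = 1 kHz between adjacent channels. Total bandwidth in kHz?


Given: 30 channels, 4 kHz each, guard = 1 kHz
Channel bandwidth = 30 * 4 = 120 kHz
Guard bands = 29 gaps * 1 kHz = 29 kHz
Total = 120 + 29 = 149 kHz

149


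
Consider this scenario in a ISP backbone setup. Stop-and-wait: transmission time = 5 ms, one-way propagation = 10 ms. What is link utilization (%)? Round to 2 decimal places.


Given: Ttrans = 5 ms, Tprop = 10 ms
RTT = 2 * Tprop = 2 * 10 = 20 ms
U = Ttrans / (Ttrans + RTT)
U = 5 / (5 + 20)
U = 5 / 25 = 0.2
U% = 20.00%

20.00


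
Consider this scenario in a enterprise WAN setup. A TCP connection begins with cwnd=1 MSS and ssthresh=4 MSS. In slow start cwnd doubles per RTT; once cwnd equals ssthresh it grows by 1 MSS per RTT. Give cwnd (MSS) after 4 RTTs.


RTT 0: cwnd = 1 MSS (initial)
RTT 1: cwnd = 2 MSS (slow start, doubled)
RTT 2: cwnd = 4 MSS (slow start, doubled)
RTT 3: cwnd = 5 MSS (congestion avoidance, +1)
RTT 4: cwnd = 6 MSS (congestion avoidance, +1)

6


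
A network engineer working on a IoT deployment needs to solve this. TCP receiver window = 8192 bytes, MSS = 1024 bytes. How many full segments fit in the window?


Given: RWND = 8192 bytes, MSS = 1024 bytes
Full segments = floor(RWND / MSS)
Full segments = floor(8192 / 1024)
Full segments = floor(8.0) = 8

8


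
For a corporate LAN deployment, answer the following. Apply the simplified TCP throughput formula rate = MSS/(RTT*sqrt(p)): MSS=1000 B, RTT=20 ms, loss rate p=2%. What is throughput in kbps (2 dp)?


Given: MSS = 1000 bytes, RTT = 20 ms, loss = 2%
RTT in seconds = 20 / 1000 = 0.02
Loss rate = 2% = 0.02
sqrt(loss) = sqrt(0.02) = 0.141421356237
Throughput (bytes/s) = 1000 / (0.02 * 0.141421356237) = 353553.3906
Throughput (kbps) = 353553.3906 * 8 / 1000 = 2828.427125 -> 2828.43 kbps (2 dp)

2828.43


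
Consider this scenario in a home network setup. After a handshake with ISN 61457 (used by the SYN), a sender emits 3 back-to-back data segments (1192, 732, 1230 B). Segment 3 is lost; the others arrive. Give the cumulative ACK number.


SYN uses sequence number 61457; first data byte = ISN + 1 = 61458.
Segment 1: SEQ = 61458, len = 1192 B, covers [61458, 62649]
Segment 2: SEQ = 62650, len = 732 B, covers [62650, 63381]
Segment 3: SEQ = 63382, len = 1230 B, covers [63382, 64611] [LOST]
In-order data received: bytes [61458, 63381] (segments 1..2).
Segment 3 missing -> gap begins at byte 63382.
Cumulative ACK = next expected in-order byte = 61458 + 1192 + 732 = 63382

63382


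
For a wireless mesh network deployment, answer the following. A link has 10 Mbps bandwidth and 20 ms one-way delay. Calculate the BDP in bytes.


Given: bandwidth = 10 Mbps, delay = 20 ms
BDP in bits = 10 * 10^6 * 20 / 1000
BDP in bits = 200000
BDP in bytes = 200000 / 8 = 25000

25000


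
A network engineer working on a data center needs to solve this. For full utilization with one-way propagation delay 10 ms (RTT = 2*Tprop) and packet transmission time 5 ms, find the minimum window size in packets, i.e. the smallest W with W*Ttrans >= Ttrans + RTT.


Given: Ttrans = 5 ms, RTT = 20 ms (= 2 * Tprop, Tprop = 10 ms)
Time until first ACK returns = Ttrans + RTT = 5 + 20 = 25 ms
Need W * Ttrans >= Ttrans + RTT  ->  W >= (Ttrans + RTT) / Ttrans
(Ttrans + RTT) / Ttrans = 25 / 5 = 5
W_min = ceil(5) = 5

5


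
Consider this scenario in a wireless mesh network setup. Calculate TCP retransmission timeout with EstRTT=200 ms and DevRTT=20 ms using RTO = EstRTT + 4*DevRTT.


Given: EstRTT = 200 ms, DevRTT = 20 ms
Timeout = EstRTT + 4 * DevRTT
4 * DevRTT = 4 * 20 = 80
Timeout = 200 + 80 = 280 ms

280


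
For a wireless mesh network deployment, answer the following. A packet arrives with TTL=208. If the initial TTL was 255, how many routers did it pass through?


Given: initial TTL = 255, received TTL = 208
Hops = initial TTL - received TTL
Hops = 255 - 208 = 47

47


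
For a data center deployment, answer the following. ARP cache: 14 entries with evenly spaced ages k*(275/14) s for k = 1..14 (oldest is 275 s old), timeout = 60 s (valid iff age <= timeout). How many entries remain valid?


Ages are k * 275/14 s for k = 1..14 (spacing = 19.6429 s).
Entry k is valid iff k * 275/14 <= 60 iff k <= 14 * 60 / 275 = 3.0545
n_valid = floor(3.0545) = 3
(n_stale = 14 - 3 = 11)

3


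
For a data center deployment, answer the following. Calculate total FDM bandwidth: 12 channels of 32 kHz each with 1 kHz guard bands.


Given: 12 channels, 32 kHz each, guard = 1 kHz
Channel bandwidth = 12 * 32 = 384 kHz
Guard bands = 11 gaps * 1 kHz = 11 kHz
Total = 384 + 11 = 395 kHz

395


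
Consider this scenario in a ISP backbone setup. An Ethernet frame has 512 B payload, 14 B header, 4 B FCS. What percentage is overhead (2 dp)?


Given: payload = 512 B, header = 14 B, trailer = 4 B
Overhead bytes = header + trailer = 14 + 4 = 18
Total frame = payload + overhead = 512 + 18 = 530
Overhead % = 18 / 530 * 100 = 3.3962% -> 3.40% (2 dp)

3.40
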